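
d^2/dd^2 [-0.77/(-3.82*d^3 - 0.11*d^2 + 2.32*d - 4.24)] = (-(17.6484*d + 0.1694)*(3.82*d^3 + 0.11*d^2 - 2.32*d + 4.24) + 0.77*(11.46*d^2 + 0.22*d - 2.32)*(22.92*d^2 + 0.44*d - 4.64))/(3.82*d^3 + 0.11*d^2 - 2.32*d + 4.24)^3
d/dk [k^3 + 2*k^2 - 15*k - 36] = 3*k^2 + 4*k - 15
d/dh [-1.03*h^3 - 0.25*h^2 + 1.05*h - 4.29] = -3.09*h^2 - 0.5*h + 1.05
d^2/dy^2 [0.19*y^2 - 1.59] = 0.380000000000000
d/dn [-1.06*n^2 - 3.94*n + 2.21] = -2.12*n - 3.94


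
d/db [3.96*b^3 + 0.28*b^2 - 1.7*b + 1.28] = 11.88*b^2 + 0.56*b - 1.7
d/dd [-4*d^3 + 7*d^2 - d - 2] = -12*d^2 + 14*d - 1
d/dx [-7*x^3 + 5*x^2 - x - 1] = -21*x^2 + 10*x - 1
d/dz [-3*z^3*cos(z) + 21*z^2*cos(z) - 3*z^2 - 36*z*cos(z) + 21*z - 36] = 3*z^3*sin(z) - 21*z^2*sin(z) - 9*z^2*cos(z) + 36*z*sin(z) + 42*z*cos(z) - 6*z - 36*cos(z) + 21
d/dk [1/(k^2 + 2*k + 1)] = 2*(-k - 1)/(k^2 + 2*k + 1)^2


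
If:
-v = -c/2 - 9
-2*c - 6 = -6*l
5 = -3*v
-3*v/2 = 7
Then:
No Solution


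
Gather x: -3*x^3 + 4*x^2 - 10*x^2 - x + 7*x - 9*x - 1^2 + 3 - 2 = -3*x^3 - 6*x^2 - 3*x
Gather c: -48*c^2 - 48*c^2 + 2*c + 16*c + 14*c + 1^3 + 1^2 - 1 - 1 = -96*c^2 + 32*c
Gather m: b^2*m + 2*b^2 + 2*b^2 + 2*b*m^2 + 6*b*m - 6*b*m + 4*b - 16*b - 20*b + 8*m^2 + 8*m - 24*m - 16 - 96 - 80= 4*b^2 - 32*b + m^2*(2*b + 8) + m*(b^2 - 16) - 192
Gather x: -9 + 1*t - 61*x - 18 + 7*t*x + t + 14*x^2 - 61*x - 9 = 2*t + 14*x^2 + x*(7*t - 122) - 36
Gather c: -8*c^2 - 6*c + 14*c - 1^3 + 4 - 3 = -8*c^2 + 8*c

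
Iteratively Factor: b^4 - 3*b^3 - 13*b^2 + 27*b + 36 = (b + 3)*(b^3 - 6*b^2 + 5*b + 12) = (b - 4)*(b + 3)*(b^2 - 2*b - 3) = (b - 4)*(b - 3)*(b + 3)*(b + 1)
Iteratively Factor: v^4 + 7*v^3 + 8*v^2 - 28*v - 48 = (v + 4)*(v^3 + 3*v^2 - 4*v - 12) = (v + 3)*(v + 4)*(v^2 - 4) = (v + 2)*(v + 3)*(v + 4)*(v - 2)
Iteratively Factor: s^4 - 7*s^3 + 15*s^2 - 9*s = (s)*(s^3 - 7*s^2 + 15*s - 9) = s*(s - 3)*(s^2 - 4*s + 3) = s*(s - 3)^2*(s - 1)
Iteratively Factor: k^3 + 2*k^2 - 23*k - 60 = (k - 5)*(k^2 + 7*k + 12) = (k - 5)*(k + 3)*(k + 4)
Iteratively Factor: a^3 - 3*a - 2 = (a - 2)*(a^2 + 2*a + 1) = (a - 2)*(a + 1)*(a + 1)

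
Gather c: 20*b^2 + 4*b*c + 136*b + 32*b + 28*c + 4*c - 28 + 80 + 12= 20*b^2 + 168*b + c*(4*b + 32) + 64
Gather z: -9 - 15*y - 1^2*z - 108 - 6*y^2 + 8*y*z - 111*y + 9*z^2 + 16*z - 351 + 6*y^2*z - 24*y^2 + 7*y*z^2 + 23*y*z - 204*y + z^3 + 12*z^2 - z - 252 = -30*y^2 - 330*y + z^3 + z^2*(7*y + 21) + z*(6*y^2 + 31*y + 14) - 720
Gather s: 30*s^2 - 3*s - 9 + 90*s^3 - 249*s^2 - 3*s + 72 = 90*s^3 - 219*s^2 - 6*s + 63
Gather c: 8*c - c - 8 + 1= 7*c - 7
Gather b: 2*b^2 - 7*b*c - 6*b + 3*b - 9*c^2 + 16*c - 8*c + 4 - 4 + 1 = 2*b^2 + b*(-7*c - 3) - 9*c^2 + 8*c + 1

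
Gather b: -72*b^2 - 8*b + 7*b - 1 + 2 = -72*b^2 - b + 1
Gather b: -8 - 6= -14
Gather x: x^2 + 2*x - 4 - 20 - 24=x^2 + 2*x - 48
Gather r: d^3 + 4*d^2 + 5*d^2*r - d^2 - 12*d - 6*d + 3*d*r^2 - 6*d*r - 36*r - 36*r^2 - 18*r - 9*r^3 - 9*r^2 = d^3 + 3*d^2 - 18*d - 9*r^3 + r^2*(3*d - 45) + r*(5*d^2 - 6*d - 54)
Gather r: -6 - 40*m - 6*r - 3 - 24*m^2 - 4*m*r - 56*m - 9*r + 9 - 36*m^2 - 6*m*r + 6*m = -60*m^2 - 90*m + r*(-10*m - 15)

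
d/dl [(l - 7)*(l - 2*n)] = 2*l - 2*n - 7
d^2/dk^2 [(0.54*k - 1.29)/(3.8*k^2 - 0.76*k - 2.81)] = ((10.6248 - 12.312*k)*(-3.8*k^2 + 0.76*k + 2.81) - (0.54*k - 1.29)*(7.6*k - 0.76)*(15.2*k - 1.52))/(-3.8*k^2 + 0.76*k + 2.81)^3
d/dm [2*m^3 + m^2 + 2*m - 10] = 6*m^2 + 2*m + 2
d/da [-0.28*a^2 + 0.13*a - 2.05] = 0.13 - 0.56*a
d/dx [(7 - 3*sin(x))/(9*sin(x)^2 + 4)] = 3*(9*sin(x)^2 - 42*sin(x) - 4)*cos(x)/(9*sin(x)^2 + 4)^2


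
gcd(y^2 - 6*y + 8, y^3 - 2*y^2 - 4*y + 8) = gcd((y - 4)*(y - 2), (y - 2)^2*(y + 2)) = y - 2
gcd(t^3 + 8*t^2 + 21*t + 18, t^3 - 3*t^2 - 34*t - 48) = t^2 + 5*t + 6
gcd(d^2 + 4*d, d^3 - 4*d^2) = d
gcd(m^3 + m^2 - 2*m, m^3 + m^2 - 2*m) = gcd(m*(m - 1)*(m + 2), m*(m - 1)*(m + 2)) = m^3 + m^2 - 2*m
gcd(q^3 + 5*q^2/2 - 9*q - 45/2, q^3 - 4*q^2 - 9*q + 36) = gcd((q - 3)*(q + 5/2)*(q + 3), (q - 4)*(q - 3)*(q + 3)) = q^2 - 9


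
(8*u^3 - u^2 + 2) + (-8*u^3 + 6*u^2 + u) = 5*u^2 + u + 2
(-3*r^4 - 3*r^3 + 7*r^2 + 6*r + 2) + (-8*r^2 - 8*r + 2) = -3*r^4 - 3*r^3 - r^2 - 2*r + 4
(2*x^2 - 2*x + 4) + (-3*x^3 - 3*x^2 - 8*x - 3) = -3*x^3 - x^2 - 10*x + 1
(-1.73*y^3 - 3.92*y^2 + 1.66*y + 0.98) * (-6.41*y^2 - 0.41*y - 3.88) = 11.0893*y^5 + 25.8365*y^4 - 2.321*y^3 + 8.2472*y^2 - 6.8426*y - 3.8024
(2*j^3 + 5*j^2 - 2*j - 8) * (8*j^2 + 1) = 16*j^5 + 40*j^4 - 14*j^3 - 59*j^2 - 2*j - 8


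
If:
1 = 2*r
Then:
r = 1/2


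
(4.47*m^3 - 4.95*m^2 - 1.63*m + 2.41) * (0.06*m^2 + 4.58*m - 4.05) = 0.2682*m^5 + 20.1756*m^4 - 40.8723*m^3 + 12.7267*m^2 + 17.6393*m - 9.7605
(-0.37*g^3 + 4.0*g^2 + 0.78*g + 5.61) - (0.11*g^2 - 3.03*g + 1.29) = -0.37*g^3 + 3.89*g^2 + 3.81*g + 4.32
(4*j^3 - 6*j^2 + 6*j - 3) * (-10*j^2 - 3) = -40*j^5 + 60*j^4 - 72*j^3 + 48*j^2 - 18*j + 9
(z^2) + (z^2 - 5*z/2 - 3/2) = 2*z^2 - 5*z/2 - 3/2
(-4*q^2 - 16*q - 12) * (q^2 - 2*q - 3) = -4*q^4 - 8*q^3 + 32*q^2 + 72*q + 36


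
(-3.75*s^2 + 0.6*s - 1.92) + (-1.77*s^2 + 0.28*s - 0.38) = -5.52*s^2 + 0.88*s - 2.3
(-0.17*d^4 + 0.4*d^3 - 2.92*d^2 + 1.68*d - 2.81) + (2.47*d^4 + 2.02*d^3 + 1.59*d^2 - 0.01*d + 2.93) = 2.3*d^4 + 2.42*d^3 - 1.33*d^2 + 1.67*d + 0.12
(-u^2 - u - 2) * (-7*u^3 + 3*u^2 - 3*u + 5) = 7*u^5 + 4*u^4 + 14*u^3 - 8*u^2 + u - 10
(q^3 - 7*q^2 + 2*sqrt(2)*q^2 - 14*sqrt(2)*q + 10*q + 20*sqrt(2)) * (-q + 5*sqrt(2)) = -q^4 + 3*sqrt(2)*q^3 + 7*q^3 - 21*sqrt(2)*q^2 + 10*q^2 - 140*q + 30*sqrt(2)*q + 200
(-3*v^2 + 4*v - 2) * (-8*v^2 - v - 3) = 24*v^4 - 29*v^3 + 21*v^2 - 10*v + 6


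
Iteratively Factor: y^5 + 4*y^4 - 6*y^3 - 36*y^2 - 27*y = (y + 1)*(y^4 + 3*y^3 - 9*y^2 - 27*y) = (y + 1)*(y + 3)*(y^3 - 9*y) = (y + 1)*(y + 3)^2*(y^2 - 3*y) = y*(y + 1)*(y + 3)^2*(y - 3)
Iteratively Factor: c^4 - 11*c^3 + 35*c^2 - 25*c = (c - 5)*(c^3 - 6*c^2 + 5*c) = c*(c - 5)*(c^2 - 6*c + 5) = c*(c - 5)^2*(c - 1)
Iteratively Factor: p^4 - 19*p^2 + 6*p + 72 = (p - 3)*(p^3 + 3*p^2 - 10*p - 24) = (p - 3)^2*(p^2 + 6*p + 8) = (p - 3)^2*(p + 2)*(p + 4)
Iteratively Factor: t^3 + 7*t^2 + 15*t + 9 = (t + 1)*(t^2 + 6*t + 9) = (t + 1)*(t + 3)*(t + 3)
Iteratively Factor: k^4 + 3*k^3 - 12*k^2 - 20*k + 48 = (k - 2)*(k^3 + 5*k^2 - 2*k - 24) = (k - 2)*(k + 3)*(k^2 + 2*k - 8) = (k - 2)*(k + 3)*(k + 4)*(k - 2)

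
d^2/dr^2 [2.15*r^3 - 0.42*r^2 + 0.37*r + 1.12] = 12.9*r - 0.84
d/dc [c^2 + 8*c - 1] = 2*c + 8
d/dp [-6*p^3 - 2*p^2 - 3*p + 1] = -18*p^2 - 4*p - 3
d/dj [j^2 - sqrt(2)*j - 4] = 2*j - sqrt(2)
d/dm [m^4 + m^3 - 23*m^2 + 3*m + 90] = 4*m^3 + 3*m^2 - 46*m + 3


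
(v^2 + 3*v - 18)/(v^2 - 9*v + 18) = (v + 6)/(v - 6)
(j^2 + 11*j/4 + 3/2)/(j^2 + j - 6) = (j^2 + 11*j/4 + 3/2)/(j^2 + j - 6)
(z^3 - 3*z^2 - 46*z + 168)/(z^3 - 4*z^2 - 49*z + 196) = (z - 6)/(z - 7)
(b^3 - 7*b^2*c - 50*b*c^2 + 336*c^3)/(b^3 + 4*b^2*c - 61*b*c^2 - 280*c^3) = (b - 6*c)/(b + 5*c)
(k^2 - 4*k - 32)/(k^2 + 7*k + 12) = (k - 8)/(k + 3)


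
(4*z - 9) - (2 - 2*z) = 6*z - 11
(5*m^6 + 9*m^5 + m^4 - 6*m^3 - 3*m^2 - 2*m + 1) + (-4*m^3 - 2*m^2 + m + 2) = 5*m^6 + 9*m^5 + m^4 - 10*m^3 - 5*m^2 - m + 3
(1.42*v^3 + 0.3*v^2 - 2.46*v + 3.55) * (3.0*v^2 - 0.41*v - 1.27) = 4.26*v^5 + 0.3178*v^4 - 9.3064*v^3 + 11.2776*v^2 + 1.6687*v - 4.5085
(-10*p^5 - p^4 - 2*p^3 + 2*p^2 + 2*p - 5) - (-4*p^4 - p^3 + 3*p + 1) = -10*p^5 + 3*p^4 - p^3 + 2*p^2 - p - 6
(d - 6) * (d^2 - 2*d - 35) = d^3 - 8*d^2 - 23*d + 210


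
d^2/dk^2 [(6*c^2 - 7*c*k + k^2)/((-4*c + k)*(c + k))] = 4*c*(-89*c^3 + 69*c^2*k - 15*c*k^2 + 2*k^3)/(64*c^6 + 144*c^5*k + 60*c^4*k^2 - 45*c^3*k^3 - 15*c^2*k^4 + 9*c*k^5 - k^6)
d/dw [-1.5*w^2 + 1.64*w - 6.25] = 1.64 - 3.0*w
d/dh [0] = 0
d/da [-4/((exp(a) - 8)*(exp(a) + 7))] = (8*exp(a) - 4)*exp(a)/((exp(a) - 8)^2*(exp(a) + 7)^2)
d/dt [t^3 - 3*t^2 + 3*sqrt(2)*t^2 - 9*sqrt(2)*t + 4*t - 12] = 3*t^2 - 6*t + 6*sqrt(2)*t - 9*sqrt(2) + 4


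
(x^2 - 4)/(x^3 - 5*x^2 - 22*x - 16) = (x - 2)/(x^2 - 7*x - 8)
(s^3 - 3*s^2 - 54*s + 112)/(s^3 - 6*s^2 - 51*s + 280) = (s - 2)/(s - 5)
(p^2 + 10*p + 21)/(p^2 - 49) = (p + 3)/(p - 7)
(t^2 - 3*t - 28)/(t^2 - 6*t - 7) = (t + 4)/(t + 1)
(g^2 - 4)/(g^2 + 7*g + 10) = (g - 2)/(g + 5)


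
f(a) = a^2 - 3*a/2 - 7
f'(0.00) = -1.50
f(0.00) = -7.00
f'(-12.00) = -25.50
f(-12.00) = 155.00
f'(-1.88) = -5.26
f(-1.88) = -0.65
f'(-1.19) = -3.88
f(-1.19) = -3.80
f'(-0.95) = -3.40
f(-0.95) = -4.67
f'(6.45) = 11.40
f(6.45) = 24.93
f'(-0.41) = -2.32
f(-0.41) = -6.22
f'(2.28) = 3.06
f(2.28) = -5.22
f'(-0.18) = -1.86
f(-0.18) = -6.70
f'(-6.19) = -13.88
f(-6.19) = 40.60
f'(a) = 2*a - 3/2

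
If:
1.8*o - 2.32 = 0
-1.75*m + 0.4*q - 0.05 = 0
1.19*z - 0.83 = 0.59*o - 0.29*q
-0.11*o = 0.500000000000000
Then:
No Solution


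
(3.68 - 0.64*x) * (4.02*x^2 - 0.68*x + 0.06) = -2.5728*x^3 + 15.2288*x^2 - 2.5408*x + 0.2208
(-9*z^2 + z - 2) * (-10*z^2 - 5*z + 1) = 90*z^4 + 35*z^3 + 6*z^2 + 11*z - 2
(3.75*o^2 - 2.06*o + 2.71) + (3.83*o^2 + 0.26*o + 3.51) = 7.58*o^2 - 1.8*o + 6.22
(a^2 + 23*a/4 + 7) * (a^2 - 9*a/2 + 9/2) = a^4 + 5*a^3/4 - 115*a^2/8 - 45*a/8 + 63/2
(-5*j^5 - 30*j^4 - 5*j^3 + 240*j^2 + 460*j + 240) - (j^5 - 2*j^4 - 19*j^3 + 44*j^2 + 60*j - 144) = -6*j^5 - 28*j^4 + 14*j^3 + 196*j^2 + 400*j + 384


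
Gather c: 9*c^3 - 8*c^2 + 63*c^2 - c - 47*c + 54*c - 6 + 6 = 9*c^3 + 55*c^2 + 6*c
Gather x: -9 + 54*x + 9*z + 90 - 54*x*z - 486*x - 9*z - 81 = x*(-54*z - 432)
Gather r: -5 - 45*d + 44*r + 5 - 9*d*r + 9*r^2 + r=-45*d + 9*r^2 + r*(45 - 9*d)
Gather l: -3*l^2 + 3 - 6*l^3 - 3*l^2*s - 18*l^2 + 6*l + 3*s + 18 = -6*l^3 + l^2*(-3*s - 21) + 6*l + 3*s + 21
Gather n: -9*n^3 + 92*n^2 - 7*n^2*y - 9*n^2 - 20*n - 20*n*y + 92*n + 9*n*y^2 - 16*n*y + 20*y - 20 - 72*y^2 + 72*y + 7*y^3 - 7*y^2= -9*n^3 + n^2*(83 - 7*y) + n*(9*y^2 - 36*y + 72) + 7*y^3 - 79*y^2 + 92*y - 20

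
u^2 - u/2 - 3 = (u - 2)*(u + 3/2)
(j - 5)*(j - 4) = j^2 - 9*j + 20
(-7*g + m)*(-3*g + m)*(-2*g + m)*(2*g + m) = -84*g^4 + 40*g^3*m + 17*g^2*m^2 - 10*g*m^3 + m^4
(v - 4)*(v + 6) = v^2 + 2*v - 24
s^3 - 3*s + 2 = (s - 1)^2*(s + 2)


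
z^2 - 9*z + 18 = (z - 6)*(z - 3)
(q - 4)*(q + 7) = q^2 + 3*q - 28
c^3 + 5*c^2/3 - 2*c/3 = c*(c - 1/3)*(c + 2)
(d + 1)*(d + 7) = d^2 + 8*d + 7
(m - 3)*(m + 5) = m^2 + 2*m - 15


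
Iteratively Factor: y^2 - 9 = (y + 3)*(y - 3)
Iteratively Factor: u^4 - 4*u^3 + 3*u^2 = (u)*(u^3 - 4*u^2 + 3*u) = u*(u - 3)*(u^2 - u) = u^2*(u - 3)*(u - 1)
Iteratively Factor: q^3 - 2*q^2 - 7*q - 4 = (q + 1)*(q^2 - 3*q - 4) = (q + 1)^2*(q - 4)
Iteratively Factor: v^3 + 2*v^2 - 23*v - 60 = (v - 5)*(v^2 + 7*v + 12) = (v - 5)*(v + 3)*(v + 4)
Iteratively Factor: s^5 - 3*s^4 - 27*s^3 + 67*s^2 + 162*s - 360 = (s - 2)*(s^4 - s^3 - 29*s^2 + 9*s + 180) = (s - 2)*(s + 4)*(s^3 - 5*s^2 - 9*s + 45) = (s - 2)*(s + 3)*(s + 4)*(s^2 - 8*s + 15) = (s - 5)*(s - 2)*(s + 3)*(s + 4)*(s - 3)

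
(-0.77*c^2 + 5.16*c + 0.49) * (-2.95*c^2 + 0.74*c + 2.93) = 2.2715*c^4 - 15.7918*c^3 + 0.1168*c^2 + 15.4814*c + 1.4357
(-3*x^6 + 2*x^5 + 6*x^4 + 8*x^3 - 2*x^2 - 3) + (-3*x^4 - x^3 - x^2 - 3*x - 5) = -3*x^6 + 2*x^5 + 3*x^4 + 7*x^3 - 3*x^2 - 3*x - 8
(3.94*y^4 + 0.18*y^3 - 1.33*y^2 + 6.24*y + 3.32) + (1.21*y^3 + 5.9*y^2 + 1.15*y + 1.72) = 3.94*y^4 + 1.39*y^3 + 4.57*y^2 + 7.39*y + 5.04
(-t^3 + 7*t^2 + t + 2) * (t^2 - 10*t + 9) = -t^5 + 17*t^4 - 78*t^3 + 55*t^2 - 11*t + 18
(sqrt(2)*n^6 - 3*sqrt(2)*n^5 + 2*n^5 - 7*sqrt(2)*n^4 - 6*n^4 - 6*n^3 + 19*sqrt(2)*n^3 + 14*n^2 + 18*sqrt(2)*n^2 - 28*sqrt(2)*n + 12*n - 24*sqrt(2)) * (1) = sqrt(2)*n^6 - 3*sqrt(2)*n^5 + 2*n^5 - 7*sqrt(2)*n^4 - 6*n^4 - 6*n^3 + 19*sqrt(2)*n^3 + 14*n^2 + 18*sqrt(2)*n^2 - 28*sqrt(2)*n + 12*n - 24*sqrt(2)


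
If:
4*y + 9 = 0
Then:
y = -9/4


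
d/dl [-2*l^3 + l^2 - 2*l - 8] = -6*l^2 + 2*l - 2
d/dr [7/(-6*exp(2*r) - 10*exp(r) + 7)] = (84*exp(r) + 70)*exp(r)/(6*exp(2*r) + 10*exp(r) - 7)^2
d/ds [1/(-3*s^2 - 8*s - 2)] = 2*(3*s + 4)/(3*s^2 + 8*s + 2)^2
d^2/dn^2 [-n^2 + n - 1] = -2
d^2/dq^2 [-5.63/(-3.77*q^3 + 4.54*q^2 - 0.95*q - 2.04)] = ((51.1204 - 127.3506*q)*(3.77*q^3 - 4.54*q^2 + 0.95*q + 2.04) + 5.63*(11.31*q^2 - 9.08*q + 0.95)*(22.62*q^2 - 18.16*q + 1.9))/(3.77*q^3 - 4.54*q^2 + 0.95*q + 2.04)^3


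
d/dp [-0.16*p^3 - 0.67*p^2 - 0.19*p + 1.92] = -0.48*p^2 - 1.34*p - 0.19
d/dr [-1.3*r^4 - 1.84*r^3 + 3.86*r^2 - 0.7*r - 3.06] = -5.2*r^3 - 5.52*r^2 + 7.72*r - 0.7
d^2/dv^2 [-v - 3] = 0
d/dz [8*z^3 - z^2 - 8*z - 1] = 24*z^2 - 2*z - 8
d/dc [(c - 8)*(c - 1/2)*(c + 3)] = 3*c^2 - 11*c - 43/2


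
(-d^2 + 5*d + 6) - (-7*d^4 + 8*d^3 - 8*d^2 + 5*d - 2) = 7*d^4 - 8*d^3 + 7*d^2 + 8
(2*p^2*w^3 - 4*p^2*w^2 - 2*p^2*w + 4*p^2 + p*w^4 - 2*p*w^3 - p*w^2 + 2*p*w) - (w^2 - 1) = 2*p^2*w^3 - 4*p^2*w^2 - 2*p^2*w + 4*p^2 + p*w^4 - 2*p*w^3 - p*w^2 + 2*p*w - w^2 + 1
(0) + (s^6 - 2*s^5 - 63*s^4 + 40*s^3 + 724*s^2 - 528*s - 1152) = s^6 - 2*s^5 - 63*s^4 + 40*s^3 + 724*s^2 - 528*s - 1152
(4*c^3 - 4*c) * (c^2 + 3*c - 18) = 4*c^5 + 12*c^4 - 76*c^3 - 12*c^2 + 72*c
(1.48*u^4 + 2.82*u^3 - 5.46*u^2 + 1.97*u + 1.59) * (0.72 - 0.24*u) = -0.3552*u^5 + 0.3888*u^4 + 3.3408*u^3 - 4.404*u^2 + 1.0368*u + 1.1448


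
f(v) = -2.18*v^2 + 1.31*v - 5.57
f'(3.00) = -11.77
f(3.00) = -21.26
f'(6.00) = -24.85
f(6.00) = -76.19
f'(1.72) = -6.19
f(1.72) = -9.77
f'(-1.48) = 7.76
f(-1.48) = -12.28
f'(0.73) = -1.87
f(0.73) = -5.78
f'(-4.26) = 19.88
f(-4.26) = -50.71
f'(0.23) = 0.31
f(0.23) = -5.38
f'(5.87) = -24.28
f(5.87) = -73.00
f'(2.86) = -11.16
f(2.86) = -19.65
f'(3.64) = -14.56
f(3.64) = -29.69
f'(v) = 1.31 - 4.36*v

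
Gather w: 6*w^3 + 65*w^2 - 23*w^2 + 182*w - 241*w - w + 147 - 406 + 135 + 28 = 6*w^3 + 42*w^2 - 60*w - 96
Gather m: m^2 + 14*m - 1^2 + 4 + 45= m^2 + 14*m + 48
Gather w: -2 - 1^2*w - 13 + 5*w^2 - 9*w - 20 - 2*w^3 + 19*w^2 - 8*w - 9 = -2*w^3 + 24*w^2 - 18*w - 44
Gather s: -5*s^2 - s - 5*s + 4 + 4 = -5*s^2 - 6*s + 8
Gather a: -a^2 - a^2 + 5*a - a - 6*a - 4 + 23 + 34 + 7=-2*a^2 - 2*a + 60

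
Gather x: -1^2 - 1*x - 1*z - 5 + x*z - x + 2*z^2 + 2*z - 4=x*(z - 2) + 2*z^2 + z - 10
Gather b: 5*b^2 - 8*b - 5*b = 5*b^2 - 13*b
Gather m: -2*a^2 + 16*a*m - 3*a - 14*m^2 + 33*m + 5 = -2*a^2 - 3*a - 14*m^2 + m*(16*a + 33) + 5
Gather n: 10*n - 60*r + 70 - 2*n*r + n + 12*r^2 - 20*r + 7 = n*(11 - 2*r) + 12*r^2 - 80*r + 77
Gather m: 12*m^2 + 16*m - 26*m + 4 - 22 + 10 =12*m^2 - 10*m - 8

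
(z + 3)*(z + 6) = z^2 + 9*z + 18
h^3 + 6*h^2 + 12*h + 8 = (h + 2)^3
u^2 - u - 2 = (u - 2)*(u + 1)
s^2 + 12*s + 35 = (s + 5)*(s + 7)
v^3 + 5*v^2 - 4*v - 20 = (v - 2)*(v + 2)*(v + 5)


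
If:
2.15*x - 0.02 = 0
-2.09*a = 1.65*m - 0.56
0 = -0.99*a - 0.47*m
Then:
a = -0.40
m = 0.85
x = 0.01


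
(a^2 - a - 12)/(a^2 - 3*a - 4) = (a + 3)/(a + 1)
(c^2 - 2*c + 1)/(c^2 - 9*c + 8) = (c - 1)/(c - 8)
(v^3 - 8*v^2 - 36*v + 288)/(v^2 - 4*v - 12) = (v^2 - 2*v - 48)/(v + 2)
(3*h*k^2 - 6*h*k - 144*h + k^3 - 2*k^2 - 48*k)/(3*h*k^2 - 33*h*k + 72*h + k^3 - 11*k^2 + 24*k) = (k + 6)/(k - 3)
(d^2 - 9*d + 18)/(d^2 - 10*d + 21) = (d - 6)/(d - 7)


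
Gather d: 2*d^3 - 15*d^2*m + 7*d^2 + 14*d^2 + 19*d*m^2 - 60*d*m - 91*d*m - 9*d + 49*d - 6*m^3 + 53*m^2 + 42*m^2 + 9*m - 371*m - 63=2*d^3 + d^2*(21 - 15*m) + d*(19*m^2 - 151*m + 40) - 6*m^3 + 95*m^2 - 362*m - 63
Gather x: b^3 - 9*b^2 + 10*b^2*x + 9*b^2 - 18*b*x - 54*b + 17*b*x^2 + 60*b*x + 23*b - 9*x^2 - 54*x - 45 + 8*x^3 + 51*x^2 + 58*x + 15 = b^3 - 31*b + 8*x^3 + x^2*(17*b + 42) + x*(10*b^2 + 42*b + 4) - 30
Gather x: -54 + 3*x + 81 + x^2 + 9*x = x^2 + 12*x + 27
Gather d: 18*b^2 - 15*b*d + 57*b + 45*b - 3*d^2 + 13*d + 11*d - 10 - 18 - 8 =18*b^2 + 102*b - 3*d^2 + d*(24 - 15*b) - 36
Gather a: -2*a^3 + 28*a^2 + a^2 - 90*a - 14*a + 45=-2*a^3 + 29*a^2 - 104*a + 45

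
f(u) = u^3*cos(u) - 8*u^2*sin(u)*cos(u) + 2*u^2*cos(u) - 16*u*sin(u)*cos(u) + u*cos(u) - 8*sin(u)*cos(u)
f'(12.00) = 1014.75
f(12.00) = 2323.51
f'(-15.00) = -2511.02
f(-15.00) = 1458.87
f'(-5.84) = 42.41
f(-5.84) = -196.19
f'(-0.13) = -3.55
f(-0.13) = 0.68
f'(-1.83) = 5.90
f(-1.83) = -1.04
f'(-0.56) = 2.18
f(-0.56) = 0.61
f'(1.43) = 33.42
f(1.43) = -5.38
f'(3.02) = -163.80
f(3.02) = -32.88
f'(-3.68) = -55.67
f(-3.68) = 47.99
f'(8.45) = -429.86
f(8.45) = -91.71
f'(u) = -u^3*sin(u) + 8*u^2*sin(u)^2 - 2*u^2*sin(u) - 8*u^2*cos(u)^2 + 3*u^2*cos(u) + 16*u*sin(u)^2 - 16*u*sin(u)*cos(u) - u*sin(u) - 16*u*cos(u)^2 + 4*u*cos(u) + 8*sin(u)^2 - 16*sin(u)*cos(u) - 8*cos(u)^2 + cos(u)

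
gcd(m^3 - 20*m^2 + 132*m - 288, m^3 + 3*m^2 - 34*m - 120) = m - 6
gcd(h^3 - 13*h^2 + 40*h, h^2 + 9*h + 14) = 1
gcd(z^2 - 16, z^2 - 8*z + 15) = 1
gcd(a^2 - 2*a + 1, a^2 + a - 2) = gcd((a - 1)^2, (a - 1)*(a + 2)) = a - 1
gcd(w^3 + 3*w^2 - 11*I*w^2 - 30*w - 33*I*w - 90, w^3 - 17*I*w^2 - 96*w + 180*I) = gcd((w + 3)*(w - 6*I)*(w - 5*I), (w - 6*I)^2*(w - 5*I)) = w^2 - 11*I*w - 30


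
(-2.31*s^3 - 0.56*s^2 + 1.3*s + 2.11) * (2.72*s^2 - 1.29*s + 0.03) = -6.2832*s^5 + 1.4567*s^4 + 4.1891*s^3 + 4.0454*s^2 - 2.6829*s + 0.0633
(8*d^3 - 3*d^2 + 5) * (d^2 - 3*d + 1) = 8*d^5 - 27*d^4 + 17*d^3 + 2*d^2 - 15*d + 5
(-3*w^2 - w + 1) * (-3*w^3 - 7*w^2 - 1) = 9*w^5 + 24*w^4 + 4*w^3 - 4*w^2 + w - 1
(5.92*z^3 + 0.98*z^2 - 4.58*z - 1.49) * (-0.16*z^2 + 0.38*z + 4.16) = -0.9472*z^5 + 2.0928*z^4 + 25.7324*z^3 + 2.5748*z^2 - 19.619*z - 6.1984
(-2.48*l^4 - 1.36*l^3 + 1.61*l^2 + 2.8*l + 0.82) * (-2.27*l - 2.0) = 5.6296*l^5 + 8.0472*l^4 - 0.9347*l^3 - 9.576*l^2 - 7.4614*l - 1.64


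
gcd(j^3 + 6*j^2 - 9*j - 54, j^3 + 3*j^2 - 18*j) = j^2 + 3*j - 18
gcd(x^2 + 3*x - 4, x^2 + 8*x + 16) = x + 4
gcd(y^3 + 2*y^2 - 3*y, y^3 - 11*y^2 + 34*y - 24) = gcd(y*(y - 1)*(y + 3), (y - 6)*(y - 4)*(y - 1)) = y - 1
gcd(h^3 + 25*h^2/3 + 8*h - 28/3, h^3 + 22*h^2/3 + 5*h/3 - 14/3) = h^2 + 19*h/3 - 14/3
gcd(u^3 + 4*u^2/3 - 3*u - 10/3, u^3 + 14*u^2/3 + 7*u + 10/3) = u^2 + 3*u + 2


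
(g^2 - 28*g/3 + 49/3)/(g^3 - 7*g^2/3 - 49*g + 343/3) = 1/(g + 7)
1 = 1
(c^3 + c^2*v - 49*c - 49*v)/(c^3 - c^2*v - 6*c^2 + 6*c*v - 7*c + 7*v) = (-c^2 - c*v - 7*c - 7*v)/(-c^2 + c*v - c + v)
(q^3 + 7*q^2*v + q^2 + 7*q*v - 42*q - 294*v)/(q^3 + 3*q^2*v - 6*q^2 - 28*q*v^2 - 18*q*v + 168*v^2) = (q + 7)/(q - 4*v)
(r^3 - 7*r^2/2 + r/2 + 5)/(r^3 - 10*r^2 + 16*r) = (2*r^2 - 3*r - 5)/(2*r*(r - 8))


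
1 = 1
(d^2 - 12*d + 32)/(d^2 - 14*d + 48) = (d - 4)/(d - 6)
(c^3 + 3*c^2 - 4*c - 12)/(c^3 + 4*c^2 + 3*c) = (c^2 - 4)/(c*(c + 1))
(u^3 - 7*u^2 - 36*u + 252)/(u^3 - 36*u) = (u - 7)/u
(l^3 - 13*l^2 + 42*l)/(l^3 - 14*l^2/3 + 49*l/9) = 9*(l^2 - 13*l + 42)/(9*l^2 - 42*l + 49)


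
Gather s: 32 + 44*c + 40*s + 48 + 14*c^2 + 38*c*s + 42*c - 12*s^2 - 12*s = 14*c^2 + 86*c - 12*s^2 + s*(38*c + 28) + 80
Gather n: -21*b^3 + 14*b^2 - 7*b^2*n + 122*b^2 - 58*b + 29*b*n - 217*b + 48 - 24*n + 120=-21*b^3 + 136*b^2 - 275*b + n*(-7*b^2 + 29*b - 24) + 168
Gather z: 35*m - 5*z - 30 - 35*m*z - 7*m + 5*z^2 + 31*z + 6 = 28*m + 5*z^2 + z*(26 - 35*m) - 24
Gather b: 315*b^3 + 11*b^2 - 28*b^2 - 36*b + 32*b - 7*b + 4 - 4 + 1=315*b^3 - 17*b^2 - 11*b + 1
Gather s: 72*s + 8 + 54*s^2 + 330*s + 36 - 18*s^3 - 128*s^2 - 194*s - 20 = -18*s^3 - 74*s^2 + 208*s + 24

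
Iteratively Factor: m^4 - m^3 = (m - 1)*(m^3) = m*(m - 1)*(m^2) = m^2*(m - 1)*(m)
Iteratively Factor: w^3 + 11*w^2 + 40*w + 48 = (w + 3)*(w^2 + 8*w + 16) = (w + 3)*(w + 4)*(w + 4)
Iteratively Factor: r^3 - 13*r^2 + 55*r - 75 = (r - 3)*(r^2 - 10*r + 25) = (r - 5)*(r - 3)*(r - 5)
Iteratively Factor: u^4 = (u)*(u^3) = u^2*(u^2) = u^3*(u)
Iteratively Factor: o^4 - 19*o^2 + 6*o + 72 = (o + 4)*(o^3 - 4*o^2 - 3*o + 18) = (o - 3)*(o + 4)*(o^2 - o - 6) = (o - 3)^2*(o + 4)*(o + 2)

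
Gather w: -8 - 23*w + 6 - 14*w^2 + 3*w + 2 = -14*w^2 - 20*w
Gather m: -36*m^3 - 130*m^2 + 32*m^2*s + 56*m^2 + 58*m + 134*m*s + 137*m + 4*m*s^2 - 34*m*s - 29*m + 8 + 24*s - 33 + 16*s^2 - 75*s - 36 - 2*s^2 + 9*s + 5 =-36*m^3 + m^2*(32*s - 74) + m*(4*s^2 + 100*s + 166) + 14*s^2 - 42*s - 56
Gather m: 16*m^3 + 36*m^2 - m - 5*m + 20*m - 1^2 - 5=16*m^3 + 36*m^2 + 14*m - 6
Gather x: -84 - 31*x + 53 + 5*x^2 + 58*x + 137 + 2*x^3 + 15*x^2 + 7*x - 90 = 2*x^3 + 20*x^2 + 34*x + 16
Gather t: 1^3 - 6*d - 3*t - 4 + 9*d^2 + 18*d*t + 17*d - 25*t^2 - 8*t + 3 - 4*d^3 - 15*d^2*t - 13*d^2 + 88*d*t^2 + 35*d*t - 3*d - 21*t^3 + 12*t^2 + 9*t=-4*d^3 - 4*d^2 + 8*d - 21*t^3 + t^2*(88*d - 13) + t*(-15*d^2 + 53*d - 2)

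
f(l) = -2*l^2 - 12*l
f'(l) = -4*l - 12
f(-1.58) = 13.97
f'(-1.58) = -5.68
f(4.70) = -100.58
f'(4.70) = -30.80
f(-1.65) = 14.36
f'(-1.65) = -5.40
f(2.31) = -38.39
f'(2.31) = -21.24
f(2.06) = -33.21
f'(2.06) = -20.24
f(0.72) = -9.68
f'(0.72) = -14.88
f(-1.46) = 13.26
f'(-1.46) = -6.16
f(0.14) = -1.72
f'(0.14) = -12.56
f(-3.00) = 18.00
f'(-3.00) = 0.00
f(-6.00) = 0.00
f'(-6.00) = 12.00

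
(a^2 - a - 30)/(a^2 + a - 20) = (a - 6)/(a - 4)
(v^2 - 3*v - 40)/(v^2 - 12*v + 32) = (v + 5)/(v - 4)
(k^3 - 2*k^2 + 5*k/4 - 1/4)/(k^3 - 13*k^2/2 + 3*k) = (2*k^2 - 3*k + 1)/(2*k*(k - 6))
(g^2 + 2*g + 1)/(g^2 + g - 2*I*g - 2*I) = (g + 1)/(g - 2*I)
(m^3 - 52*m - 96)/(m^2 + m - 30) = (m^2 - 6*m - 16)/(m - 5)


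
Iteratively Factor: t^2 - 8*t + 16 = (t - 4)*(t - 4)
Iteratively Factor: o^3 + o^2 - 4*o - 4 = (o + 1)*(o^2 - 4) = (o + 1)*(o + 2)*(o - 2)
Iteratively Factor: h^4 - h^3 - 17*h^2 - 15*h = (h - 5)*(h^3 + 4*h^2 + 3*h) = (h - 5)*(h + 1)*(h^2 + 3*h) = (h - 5)*(h + 1)*(h + 3)*(h)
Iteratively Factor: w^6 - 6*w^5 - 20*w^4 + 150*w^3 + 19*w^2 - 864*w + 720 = (w - 4)*(w^5 - 2*w^4 - 28*w^3 + 38*w^2 + 171*w - 180) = (w - 5)*(w - 4)*(w^4 + 3*w^3 - 13*w^2 - 27*w + 36) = (w - 5)*(w - 4)*(w - 1)*(w^3 + 4*w^2 - 9*w - 36) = (w - 5)*(w - 4)*(w - 1)*(w + 4)*(w^2 - 9) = (w - 5)*(w - 4)*(w - 1)*(w + 3)*(w + 4)*(w - 3)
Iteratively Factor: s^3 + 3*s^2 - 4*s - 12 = (s + 3)*(s^2 - 4) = (s - 2)*(s + 3)*(s + 2)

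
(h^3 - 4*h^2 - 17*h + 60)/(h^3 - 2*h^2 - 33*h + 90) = (h + 4)/(h + 6)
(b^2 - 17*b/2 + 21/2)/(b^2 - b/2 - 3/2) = (b - 7)/(b + 1)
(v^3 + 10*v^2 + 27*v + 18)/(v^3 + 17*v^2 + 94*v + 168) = (v^2 + 4*v + 3)/(v^2 + 11*v + 28)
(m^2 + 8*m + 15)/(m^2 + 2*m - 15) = (m + 3)/(m - 3)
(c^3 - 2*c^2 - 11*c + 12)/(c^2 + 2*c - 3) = c - 4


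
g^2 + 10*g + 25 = (g + 5)^2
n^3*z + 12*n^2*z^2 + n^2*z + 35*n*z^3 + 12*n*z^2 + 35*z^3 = (n + 5*z)*(n + 7*z)*(n*z + z)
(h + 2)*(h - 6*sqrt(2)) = h^2 - 6*sqrt(2)*h + 2*h - 12*sqrt(2)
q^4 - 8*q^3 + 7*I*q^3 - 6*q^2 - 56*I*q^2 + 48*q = q*(q - 8)*(q + I)*(q + 6*I)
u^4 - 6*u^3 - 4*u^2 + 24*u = u*(u - 6)*(u - 2)*(u + 2)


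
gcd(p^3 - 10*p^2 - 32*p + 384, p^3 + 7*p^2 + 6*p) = p + 6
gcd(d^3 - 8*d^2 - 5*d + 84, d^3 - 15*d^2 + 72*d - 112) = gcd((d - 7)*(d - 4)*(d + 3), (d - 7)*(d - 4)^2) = d^2 - 11*d + 28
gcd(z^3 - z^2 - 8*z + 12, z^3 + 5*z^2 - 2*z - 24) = z^2 + z - 6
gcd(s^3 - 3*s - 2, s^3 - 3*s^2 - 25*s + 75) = 1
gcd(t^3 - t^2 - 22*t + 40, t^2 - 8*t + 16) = t - 4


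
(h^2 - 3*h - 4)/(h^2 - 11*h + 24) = (h^2 - 3*h - 4)/(h^2 - 11*h + 24)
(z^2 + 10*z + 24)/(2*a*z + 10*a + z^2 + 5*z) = (z^2 + 10*z + 24)/(2*a*z + 10*a + z^2 + 5*z)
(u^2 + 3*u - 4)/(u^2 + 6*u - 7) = (u + 4)/(u + 7)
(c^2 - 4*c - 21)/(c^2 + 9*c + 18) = (c - 7)/(c + 6)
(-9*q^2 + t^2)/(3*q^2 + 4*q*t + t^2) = (-3*q + t)/(q + t)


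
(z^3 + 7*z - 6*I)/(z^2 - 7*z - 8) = (-z^3 - 7*z + 6*I)/(-z^2 + 7*z + 8)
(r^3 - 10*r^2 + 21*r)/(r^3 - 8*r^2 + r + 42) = r/(r + 2)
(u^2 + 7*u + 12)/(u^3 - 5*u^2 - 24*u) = (u + 4)/(u*(u - 8))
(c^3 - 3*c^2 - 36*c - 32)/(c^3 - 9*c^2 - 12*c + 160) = (c + 1)/(c - 5)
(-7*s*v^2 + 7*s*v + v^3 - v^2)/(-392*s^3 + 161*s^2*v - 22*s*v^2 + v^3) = v*(v - 1)/(56*s^2 - 15*s*v + v^2)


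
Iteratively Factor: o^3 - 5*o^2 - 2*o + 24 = (o + 2)*(o^2 - 7*o + 12) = (o - 4)*(o + 2)*(o - 3)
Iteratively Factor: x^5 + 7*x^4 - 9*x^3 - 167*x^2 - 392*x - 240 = (x - 5)*(x^4 + 12*x^3 + 51*x^2 + 88*x + 48) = (x - 5)*(x + 4)*(x^3 + 8*x^2 + 19*x + 12) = (x - 5)*(x + 1)*(x + 4)*(x^2 + 7*x + 12) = (x - 5)*(x + 1)*(x + 4)^2*(x + 3)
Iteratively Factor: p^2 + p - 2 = (p - 1)*(p + 2)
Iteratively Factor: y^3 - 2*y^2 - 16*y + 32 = (y - 2)*(y^2 - 16) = (y - 2)*(y + 4)*(y - 4)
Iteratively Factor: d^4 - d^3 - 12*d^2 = (d)*(d^3 - d^2 - 12*d) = d*(d - 4)*(d^2 + 3*d) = d*(d - 4)*(d + 3)*(d)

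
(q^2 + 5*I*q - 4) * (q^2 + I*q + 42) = q^4 + 6*I*q^3 + 33*q^2 + 206*I*q - 168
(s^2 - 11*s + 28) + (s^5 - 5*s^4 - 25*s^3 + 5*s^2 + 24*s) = s^5 - 5*s^4 - 25*s^3 + 6*s^2 + 13*s + 28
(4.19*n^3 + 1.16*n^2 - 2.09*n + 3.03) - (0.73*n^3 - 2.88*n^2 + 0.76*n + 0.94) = 3.46*n^3 + 4.04*n^2 - 2.85*n + 2.09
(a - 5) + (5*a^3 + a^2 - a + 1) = 5*a^3 + a^2 - 4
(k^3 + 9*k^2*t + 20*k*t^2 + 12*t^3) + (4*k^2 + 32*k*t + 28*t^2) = k^3 + 9*k^2*t + 4*k^2 + 20*k*t^2 + 32*k*t + 12*t^3 + 28*t^2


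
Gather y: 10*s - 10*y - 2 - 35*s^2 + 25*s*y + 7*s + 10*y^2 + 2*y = -35*s^2 + 17*s + 10*y^2 + y*(25*s - 8) - 2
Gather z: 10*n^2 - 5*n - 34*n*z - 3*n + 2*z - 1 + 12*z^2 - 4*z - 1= 10*n^2 - 8*n + 12*z^2 + z*(-34*n - 2) - 2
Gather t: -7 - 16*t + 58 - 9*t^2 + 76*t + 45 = -9*t^2 + 60*t + 96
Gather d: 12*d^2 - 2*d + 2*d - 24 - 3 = 12*d^2 - 27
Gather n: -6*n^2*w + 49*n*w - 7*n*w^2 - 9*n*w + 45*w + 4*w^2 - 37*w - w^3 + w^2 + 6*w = -6*n^2*w + n*(-7*w^2 + 40*w) - w^3 + 5*w^2 + 14*w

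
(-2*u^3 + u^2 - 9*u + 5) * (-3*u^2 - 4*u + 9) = 6*u^5 + 5*u^4 + 5*u^3 + 30*u^2 - 101*u + 45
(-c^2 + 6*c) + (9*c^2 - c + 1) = 8*c^2 + 5*c + 1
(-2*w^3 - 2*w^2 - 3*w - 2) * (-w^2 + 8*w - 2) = 2*w^5 - 14*w^4 - 9*w^3 - 18*w^2 - 10*w + 4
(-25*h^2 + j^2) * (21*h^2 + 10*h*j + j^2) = -525*h^4 - 250*h^3*j - 4*h^2*j^2 + 10*h*j^3 + j^4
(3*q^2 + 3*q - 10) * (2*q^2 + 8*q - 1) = 6*q^4 + 30*q^3 + q^2 - 83*q + 10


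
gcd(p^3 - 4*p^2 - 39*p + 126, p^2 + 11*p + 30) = p + 6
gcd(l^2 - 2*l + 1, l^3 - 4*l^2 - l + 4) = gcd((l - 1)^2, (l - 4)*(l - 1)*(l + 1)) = l - 1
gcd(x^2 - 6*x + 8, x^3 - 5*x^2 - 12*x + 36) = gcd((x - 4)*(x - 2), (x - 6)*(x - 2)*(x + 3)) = x - 2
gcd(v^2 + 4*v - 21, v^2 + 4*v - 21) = v^2 + 4*v - 21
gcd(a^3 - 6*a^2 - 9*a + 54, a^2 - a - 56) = 1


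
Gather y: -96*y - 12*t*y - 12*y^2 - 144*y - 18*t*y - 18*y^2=-30*y^2 + y*(-30*t - 240)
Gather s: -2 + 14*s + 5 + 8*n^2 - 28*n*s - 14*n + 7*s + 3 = 8*n^2 - 14*n + s*(21 - 28*n) + 6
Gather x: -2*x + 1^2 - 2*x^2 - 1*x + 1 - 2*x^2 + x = -4*x^2 - 2*x + 2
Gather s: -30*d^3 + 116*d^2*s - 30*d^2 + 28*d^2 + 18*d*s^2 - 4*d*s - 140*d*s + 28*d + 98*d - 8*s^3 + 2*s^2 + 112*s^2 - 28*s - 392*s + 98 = -30*d^3 - 2*d^2 + 126*d - 8*s^3 + s^2*(18*d + 114) + s*(116*d^2 - 144*d - 420) + 98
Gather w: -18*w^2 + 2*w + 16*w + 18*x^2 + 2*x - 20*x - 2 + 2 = -18*w^2 + 18*w + 18*x^2 - 18*x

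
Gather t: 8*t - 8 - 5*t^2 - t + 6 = -5*t^2 + 7*t - 2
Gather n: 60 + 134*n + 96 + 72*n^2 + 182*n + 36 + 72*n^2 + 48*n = 144*n^2 + 364*n + 192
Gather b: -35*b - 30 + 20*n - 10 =-35*b + 20*n - 40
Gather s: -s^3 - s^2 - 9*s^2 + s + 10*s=-s^3 - 10*s^2 + 11*s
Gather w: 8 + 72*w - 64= 72*w - 56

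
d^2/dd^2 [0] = 0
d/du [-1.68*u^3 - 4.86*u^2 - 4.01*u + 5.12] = -5.04*u^2 - 9.72*u - 4.01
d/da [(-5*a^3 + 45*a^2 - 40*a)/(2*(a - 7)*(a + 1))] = 5*(-a^4 + 12*a^3 - 25*a^2 - 126*a + 56)/(2*(a^4 - 12*a^3 + 22*a^2 + 84*a + 49))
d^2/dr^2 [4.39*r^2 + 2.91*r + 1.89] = 8.78000000000000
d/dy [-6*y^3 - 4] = -18*y^2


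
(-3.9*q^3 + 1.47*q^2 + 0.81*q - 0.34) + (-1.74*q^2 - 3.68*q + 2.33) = -3.9*q^3 - 0.27*q^2 - 2.87*q + 1.99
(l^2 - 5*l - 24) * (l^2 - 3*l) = l^4 - 8*l^3 - 9*l^2 + 72*l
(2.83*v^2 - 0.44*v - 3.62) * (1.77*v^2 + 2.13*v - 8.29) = 5.0091*v^4 + 5.2491*v^3 - 30.8053*v^2 - 4.063*v + 30.0098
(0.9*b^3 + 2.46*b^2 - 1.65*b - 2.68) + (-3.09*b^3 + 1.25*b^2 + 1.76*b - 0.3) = -2.19*b^3 + 3.71*b^2 + 0.11*b - 2.98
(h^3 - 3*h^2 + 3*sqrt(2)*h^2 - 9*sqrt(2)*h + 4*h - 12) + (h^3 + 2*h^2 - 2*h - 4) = 2*h^3 - h^2 + 3*sqrt(2)*h^2 - 9*sqrt(2)*h + 2*h - 16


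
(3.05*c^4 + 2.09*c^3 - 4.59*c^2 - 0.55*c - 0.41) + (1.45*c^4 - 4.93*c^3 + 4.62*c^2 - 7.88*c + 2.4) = 4.5*c^4 - 2.84*c^3 + 0.0300000000000002*c^2 - 8.43*c + 1.99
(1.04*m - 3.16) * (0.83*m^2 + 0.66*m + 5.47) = 0.8632*m^3 - 1.9364*m^2 + 3.6032*m - 17.2852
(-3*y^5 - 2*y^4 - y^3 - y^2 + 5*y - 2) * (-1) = 3*y^5 + 2*y^4 + y^3 + y^2 - 5*y + 2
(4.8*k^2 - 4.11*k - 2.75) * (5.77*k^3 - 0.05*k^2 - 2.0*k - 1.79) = 27.696*k^5 - 23.9547*k^4 - 25.262*k^3 - 0.234500000000001*k^2 + 12.8569*k + 4.9225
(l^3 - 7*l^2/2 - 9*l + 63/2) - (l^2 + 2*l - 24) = l^3 - 9*l^2/2 - 11*l + 111/2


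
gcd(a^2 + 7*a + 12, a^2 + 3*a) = a + 3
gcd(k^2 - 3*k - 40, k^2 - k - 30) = k + 5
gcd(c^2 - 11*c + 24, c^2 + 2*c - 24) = 1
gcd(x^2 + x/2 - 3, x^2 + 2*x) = x + 2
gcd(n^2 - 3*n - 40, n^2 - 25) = n + 5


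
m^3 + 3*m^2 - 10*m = m*(m - 2)*(m + 5)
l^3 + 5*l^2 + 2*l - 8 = (l - 1)*(l + 2)*(l + 4)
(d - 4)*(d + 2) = d^2 - 2*d - 8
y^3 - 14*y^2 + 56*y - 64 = (y - 8)*(y - 4)*(y - 2)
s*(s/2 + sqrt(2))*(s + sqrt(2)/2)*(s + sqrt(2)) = s^4/2 + 7*sqrt(2)*s^3/4 + 7*s^2/2 + sqrt(2)*s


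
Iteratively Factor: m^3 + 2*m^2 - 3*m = (m - 1)*(m^2 + 3*m) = m*(m - 1)*(m + 3)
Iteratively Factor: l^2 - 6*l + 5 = (l - 1)*(l - 5)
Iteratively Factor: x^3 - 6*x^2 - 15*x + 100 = (x - 5)*(x^2 - x - 20) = (x - 5)*(x + 4)*(x - 5)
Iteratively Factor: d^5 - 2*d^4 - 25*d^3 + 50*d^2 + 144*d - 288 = (d - 4)*(d^4 + 2*d^3 - 17*d^2 - 18*d + 72) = (d - 4)*(d + 3)*(d^3 - d^2 - 14*d + 24) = (d - 4)*(d - 3)*(d + 3)*(d^2 + 2*d - 8) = (d - 4)*(d - 3)*(d - 2)*(d + 3)*(d + 4)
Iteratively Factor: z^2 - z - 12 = (z + 3)*(z - 4)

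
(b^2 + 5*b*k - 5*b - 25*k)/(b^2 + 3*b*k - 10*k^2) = (b - 5)/(b - 2*k)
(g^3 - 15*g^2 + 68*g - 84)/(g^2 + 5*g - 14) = (g^2 - 13*g + 42)/(g + 7)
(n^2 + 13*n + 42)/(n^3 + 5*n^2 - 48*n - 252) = (n + 7)/(n^2 - n - 42)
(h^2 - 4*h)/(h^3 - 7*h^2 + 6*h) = (h - 4)/(h^2 - 7*h + 6)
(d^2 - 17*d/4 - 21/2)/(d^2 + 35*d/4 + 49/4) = (d - 6)/(d + 7)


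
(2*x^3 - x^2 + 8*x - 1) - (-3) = 2*x^3 - x^2 + 8*x + 2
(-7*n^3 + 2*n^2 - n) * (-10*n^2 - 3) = 70*n^5 - 20*n^4 + 31*n^3 - 6*n^2 + 3*n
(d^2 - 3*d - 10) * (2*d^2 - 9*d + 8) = 2*d^4 - 15*d^3 + 15*d^2 + 66*d - 80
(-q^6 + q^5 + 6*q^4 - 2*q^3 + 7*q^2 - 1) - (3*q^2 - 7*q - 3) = -q^6 + q^5 + 6*q^4 - 2*q^3 + 4*q^2 + 7*q + 2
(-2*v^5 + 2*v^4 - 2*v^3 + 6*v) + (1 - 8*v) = -2*v^5 + 2*v^4 - 2*v^3 - 2*v + 1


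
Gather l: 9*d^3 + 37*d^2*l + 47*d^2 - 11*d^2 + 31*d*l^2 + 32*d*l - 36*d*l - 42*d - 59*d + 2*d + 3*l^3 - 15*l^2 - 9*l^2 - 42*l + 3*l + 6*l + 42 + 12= 9*d^3 + 36*d^2 - 99*d + 3*l^3 + l^2*(31*d - 24) + l*(37*d^2 - 4*d - 33) + 54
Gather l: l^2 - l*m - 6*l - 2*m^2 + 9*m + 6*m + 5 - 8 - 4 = l^2 + l*(-m - 6) - 2*m^2 + 15*m - 7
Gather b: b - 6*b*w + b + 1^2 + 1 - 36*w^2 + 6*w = b*(2 - 6*w) - 36*w^2 + 6*w + 2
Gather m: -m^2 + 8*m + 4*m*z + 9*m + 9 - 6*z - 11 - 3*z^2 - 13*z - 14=-m^2 + m*(4*z + 17) - 3*z^2 - 19*z - 16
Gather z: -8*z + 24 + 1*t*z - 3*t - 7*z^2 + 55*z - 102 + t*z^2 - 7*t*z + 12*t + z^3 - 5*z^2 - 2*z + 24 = 9*t + z^3 + z^2*(t - 12) + z*(45 - 6*t) - 54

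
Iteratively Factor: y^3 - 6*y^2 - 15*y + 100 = (y - 5)*(y^2 - y - 20) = (y - 5)^2*(y + 4)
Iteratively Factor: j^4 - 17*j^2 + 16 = (j + 1)*(j^3 - j^2 - 16*j + 16) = (j - 1)*(j + 1)*(j^2 - 16) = (j - 4)*(j - 1)*(j + 1)*(j + 4)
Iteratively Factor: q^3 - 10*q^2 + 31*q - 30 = (q - 5)*(q^2 - 5*q + 6) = (q - 5)*(q - 3)*(q - 2)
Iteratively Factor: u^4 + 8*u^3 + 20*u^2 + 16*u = (u + 2)*(u^3 + 6*u^2 + 8*u) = (u + 2)*(u + 4)*(u^2 + 2*u) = u*(u + 2)*(u + 4)*(u + 2)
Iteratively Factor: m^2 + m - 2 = (m - 1)*(m + 2)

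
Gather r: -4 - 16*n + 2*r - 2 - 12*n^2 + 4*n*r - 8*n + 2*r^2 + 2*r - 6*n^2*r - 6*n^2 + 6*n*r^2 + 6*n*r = -18*n^2 - 24*n + r^2*(6*n + 2) + r*(-6*n^2 + 10*n + 4) - 6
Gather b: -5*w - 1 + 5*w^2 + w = 5*w^2 - 4*w - 1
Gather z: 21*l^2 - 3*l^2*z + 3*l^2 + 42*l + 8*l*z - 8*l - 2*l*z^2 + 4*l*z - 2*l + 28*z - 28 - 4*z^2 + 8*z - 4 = 24*l^2 + 32*l + z^2*(-2*l - 4) + z*(-3*l^2 + 12*l + 36) - 32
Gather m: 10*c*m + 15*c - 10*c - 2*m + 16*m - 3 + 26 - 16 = 5*c + m*(10*c + 14) + 7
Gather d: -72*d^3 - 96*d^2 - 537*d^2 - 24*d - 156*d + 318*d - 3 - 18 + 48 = -72*d^3 - 633*d^2 + 138*d + 27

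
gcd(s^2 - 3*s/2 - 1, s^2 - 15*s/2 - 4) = s + 1/2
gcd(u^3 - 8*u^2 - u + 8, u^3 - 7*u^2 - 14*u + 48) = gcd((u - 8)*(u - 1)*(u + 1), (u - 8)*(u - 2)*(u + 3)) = u - 8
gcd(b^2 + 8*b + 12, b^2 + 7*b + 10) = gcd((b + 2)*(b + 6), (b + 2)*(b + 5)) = b + 2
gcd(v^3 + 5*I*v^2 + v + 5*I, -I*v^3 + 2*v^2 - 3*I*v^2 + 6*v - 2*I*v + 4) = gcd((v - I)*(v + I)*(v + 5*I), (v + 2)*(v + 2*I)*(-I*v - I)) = 1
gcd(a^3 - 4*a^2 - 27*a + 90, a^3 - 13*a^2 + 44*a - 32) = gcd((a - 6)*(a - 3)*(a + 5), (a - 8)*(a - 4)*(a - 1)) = 1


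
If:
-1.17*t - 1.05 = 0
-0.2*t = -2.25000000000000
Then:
No Solution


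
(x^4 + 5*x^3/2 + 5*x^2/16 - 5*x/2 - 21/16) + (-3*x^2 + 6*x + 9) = x^4 + 5*x^3/2 - 43*x^2/16 + 7*x/2 + 123/16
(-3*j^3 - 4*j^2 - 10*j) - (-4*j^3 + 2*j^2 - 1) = j^3 - 6*j^2 - 10*j + 1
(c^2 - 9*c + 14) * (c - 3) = c^3 - 12*c^2 + 41*c - 42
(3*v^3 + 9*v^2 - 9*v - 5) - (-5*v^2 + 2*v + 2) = 3*v^3 + 14*v^2 - 11*v - 7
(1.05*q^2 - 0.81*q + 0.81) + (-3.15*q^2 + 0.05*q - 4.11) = -2.1*q^2 - 0.76*q - 3.3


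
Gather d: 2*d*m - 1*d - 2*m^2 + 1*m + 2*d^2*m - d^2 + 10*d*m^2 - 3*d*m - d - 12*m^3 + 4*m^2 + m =d^2*(2*m - 1) + d*(10*m^2 - m - 2) - 12*m^3 + 2*m^2 + 2*m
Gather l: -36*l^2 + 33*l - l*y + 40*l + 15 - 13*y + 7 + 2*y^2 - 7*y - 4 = -36*l^2 + l*(73 - y) + 2*y^2 - 20*y + 18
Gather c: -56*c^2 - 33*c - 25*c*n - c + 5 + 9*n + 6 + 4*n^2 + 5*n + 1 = -56*c^2 + c*(-25*n - 34) + 4*n^2 + 14*n + 12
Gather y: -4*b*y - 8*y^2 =-4*b*y - 8*y^2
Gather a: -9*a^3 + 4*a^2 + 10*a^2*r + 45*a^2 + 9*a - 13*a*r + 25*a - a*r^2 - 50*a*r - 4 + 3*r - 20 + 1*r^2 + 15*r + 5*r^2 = -9*a^3 + a^2*(10*r + 49) + a*(-r^2 - 63*r + 34) + 6*r^2 + 18*r - 24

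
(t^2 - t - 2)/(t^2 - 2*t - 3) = (t - 2)/(t - 3)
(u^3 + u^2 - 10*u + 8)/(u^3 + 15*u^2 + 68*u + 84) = (u^3 + u^2 - 10*u + 8)/(u^3 + 15*u^2 + 68*u + 84)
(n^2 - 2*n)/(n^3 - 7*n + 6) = n/(n^2 + 2*n - 3)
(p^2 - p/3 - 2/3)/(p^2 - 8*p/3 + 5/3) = (3*p + 2)/(3*p - 5)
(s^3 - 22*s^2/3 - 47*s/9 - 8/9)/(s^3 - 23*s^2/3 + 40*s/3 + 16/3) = (3*s^2 - 23*s - 8)/(3*(s^2 - 8*s + 16))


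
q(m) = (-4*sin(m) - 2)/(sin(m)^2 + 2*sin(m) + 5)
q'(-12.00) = -0.26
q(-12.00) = -0.65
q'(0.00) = -0.64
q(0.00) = -0.40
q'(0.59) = -0.25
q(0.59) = -0.66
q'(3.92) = 0.72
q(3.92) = 0.20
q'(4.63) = 0.08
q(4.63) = 0.50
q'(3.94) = 0.70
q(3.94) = 0.21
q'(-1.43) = -0.14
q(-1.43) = 0.49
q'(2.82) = 0.41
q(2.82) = -0.57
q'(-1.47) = -0.10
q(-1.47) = 0.49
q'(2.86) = 0.44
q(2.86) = -0.55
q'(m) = (-2*sin(m)*cos(m) - 2*cos(m))*(-4*sin(m) - 2)/(sin(m)^2 + 2*sin(m) + 5)^2 - 4*cos(m)/(sin(m)^2 + 2*sin(m) + 5)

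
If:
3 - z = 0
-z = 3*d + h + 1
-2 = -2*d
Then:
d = 1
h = -7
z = 3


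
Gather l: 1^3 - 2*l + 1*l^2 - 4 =l^2 - 2*l - 3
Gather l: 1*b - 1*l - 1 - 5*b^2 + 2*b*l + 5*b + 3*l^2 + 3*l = -5*b^2 + 6*b + 3*l^2 + l*(2*b + 2) - 1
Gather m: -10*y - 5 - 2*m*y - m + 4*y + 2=m*(-2*y - 1) - 6*y - 3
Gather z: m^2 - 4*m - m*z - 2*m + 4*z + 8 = m^2 - 6*m + z*(4 - m) + 8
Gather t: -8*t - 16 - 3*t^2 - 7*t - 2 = -3*t^2 - 15*t - 18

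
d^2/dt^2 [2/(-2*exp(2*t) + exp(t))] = 2*((2*exp(t) - 1)*(8*exp(t) - 1) - 2*(4*exp(t) - 1)^2)*exp(-t)/(2*exp(t) - 1)^3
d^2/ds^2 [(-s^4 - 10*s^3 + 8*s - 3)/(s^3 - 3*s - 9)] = 6*(-s^6 - 31*s^5 - 195*s^4 - 94*s^3 - 279*s^2 - 837*s - 81)/(s^9 - 9*s^7 - 27*s^6 + 27*s^5 + 162*s^4 + 216*s^3 - 243*s^2 - 729*s - 729)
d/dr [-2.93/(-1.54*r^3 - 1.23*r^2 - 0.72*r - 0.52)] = (-13.5366*r^2 - 7.2078*r - 2.1096)/(1.54*r^3 + 1.23*r^2 + 0.72*r + 0.52)^2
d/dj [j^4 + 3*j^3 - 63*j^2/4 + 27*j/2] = 4*j^3 + 9*j^2 - 63*j/2 + 27/2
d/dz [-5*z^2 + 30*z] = 30 - 10*z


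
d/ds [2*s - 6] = 2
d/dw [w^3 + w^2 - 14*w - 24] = 3*w^2 + 2*w - 14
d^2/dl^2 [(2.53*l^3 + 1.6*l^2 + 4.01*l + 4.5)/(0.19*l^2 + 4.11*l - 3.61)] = (86.735322*l^3 - 217.667838*l^2 + 235.414332*l + 318.898262)/(0.006859*l^6 + 0.445113*l^5 + 9.237534*l^4 + 52.512237*l^3 - 175.513146*l^2 + 160.685793*l - 47.045881)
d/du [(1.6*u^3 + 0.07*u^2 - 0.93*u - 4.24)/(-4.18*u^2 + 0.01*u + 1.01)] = (-6.688*u^4 + 0.032*u^3 + 0.9613*u^2 - 35.305*u - 0.8969)/(17.4724*u^4 - 0.0836*u^3 - 8.4435*u^2 + 0.0202*u + 1.0201)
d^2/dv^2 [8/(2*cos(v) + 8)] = 4*(sin(v)^2 + 4*cos(v) + 1)/(cos(v) + 4)^3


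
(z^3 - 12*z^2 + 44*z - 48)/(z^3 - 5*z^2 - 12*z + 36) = (z - 4)/(z + 3)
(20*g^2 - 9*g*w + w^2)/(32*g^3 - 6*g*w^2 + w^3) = (-5*g + w)/(-8*g^2 - 2*g*w + w^2)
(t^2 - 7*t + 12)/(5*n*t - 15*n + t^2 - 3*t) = (t - 4)/(5*n + t)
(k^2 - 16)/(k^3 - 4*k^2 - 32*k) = (k - 4)/(k*(k - 8))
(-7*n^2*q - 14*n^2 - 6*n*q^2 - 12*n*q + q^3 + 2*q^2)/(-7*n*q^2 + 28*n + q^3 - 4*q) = (n + q)/(q - 2)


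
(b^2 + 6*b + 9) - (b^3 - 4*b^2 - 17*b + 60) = -b^3 + 5*b^2 + 23*b - 51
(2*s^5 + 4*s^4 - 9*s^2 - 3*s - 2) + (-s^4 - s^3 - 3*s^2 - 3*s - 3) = 2*s^5 + 3*s^4 - s^3 - 12*s^2 - 6*s - 5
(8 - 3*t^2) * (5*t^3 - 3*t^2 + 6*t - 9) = -15*t^5 + 9*t^4 + 22*t^3 + 3*t^2 + 48*t - 72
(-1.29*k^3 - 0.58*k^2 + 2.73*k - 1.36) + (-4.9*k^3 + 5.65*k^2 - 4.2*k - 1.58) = -6.19*k^3 + 5.07*k^2 - 1.47*k - 2.94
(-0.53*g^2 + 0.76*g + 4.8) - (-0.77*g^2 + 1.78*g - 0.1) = 0.24*g^2 - 1.02*g + 4.9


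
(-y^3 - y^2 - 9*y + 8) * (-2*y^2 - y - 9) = 2*y^5 + 3*y^4 + 28*y^3 + 2*y^2 + 73*y - 72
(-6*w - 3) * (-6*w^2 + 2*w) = 36*w^3 + 6*w^2 - 6*w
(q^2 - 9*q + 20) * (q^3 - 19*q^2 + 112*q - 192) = q^5 - 28*q^4 + 303*q^3 - 1580*q^2 + 3968*q - 3840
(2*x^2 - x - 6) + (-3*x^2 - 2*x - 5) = -x^2 - 3*x - 11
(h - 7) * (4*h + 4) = 4*h^2 - 24*h - 28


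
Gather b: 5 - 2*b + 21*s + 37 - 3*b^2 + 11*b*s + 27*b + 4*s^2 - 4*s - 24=-3*b^2 + b*(11*s + 25) + 4*s^2 + 17*s + 18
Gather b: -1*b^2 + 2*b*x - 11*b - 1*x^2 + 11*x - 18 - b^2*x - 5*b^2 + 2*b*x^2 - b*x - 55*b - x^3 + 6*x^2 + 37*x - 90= b^2*(-x - 6) + b*(2*x^2 + x - 66) - x^3 + 5*x^2 + 48*x - 108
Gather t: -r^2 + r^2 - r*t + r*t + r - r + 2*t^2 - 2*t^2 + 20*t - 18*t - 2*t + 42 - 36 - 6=0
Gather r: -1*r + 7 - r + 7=14 - 2*r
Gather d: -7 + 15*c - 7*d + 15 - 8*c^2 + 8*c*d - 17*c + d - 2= -8*c^2 - 2*c + d*(8*c - 6) + 6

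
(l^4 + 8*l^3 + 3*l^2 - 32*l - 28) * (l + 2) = l^5 + 10*l^4 + 19*l^3 - 26*l^2 - 92*l - 56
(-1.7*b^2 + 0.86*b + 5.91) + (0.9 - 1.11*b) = -1.7*b^2 - 0.25*b + 6.81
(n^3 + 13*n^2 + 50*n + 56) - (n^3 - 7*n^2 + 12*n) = 20*n^2 + 38*n + 56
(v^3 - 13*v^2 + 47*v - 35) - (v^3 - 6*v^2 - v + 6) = -7*v^2 + 48*v - 41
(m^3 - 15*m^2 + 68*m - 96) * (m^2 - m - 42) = m^5 - 16*m^4 + 41*m^3 + 466*m^2 - 2760*m + 4032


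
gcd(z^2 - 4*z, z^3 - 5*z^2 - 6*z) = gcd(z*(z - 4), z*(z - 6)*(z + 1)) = z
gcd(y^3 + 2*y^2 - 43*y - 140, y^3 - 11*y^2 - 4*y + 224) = y^2 - 3*y - 28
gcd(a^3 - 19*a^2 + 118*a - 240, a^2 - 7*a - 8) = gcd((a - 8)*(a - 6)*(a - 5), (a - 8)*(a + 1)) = a - 8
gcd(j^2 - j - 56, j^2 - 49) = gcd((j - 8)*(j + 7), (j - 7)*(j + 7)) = j + 7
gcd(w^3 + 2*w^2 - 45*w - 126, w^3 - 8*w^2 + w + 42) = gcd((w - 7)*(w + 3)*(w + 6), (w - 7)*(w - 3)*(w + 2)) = w - 7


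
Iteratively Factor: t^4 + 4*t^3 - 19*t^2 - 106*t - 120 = (t + 3)*(t^3 + t^2 - 22*t - 40) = (t + 3)*(t + 4)*(t^2 - 3*t - 10) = (t - 5)*(t + 3)*(t + 4)*(t + 2)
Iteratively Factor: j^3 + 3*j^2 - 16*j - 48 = (j + 3)*(j^2 - 16) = (j + 3)*(j + 4)*(j - 4)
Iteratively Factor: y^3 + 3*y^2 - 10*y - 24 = (y + 4)*(y^2 - y - 6) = (y + 2)*(y + 4)*(y - 3)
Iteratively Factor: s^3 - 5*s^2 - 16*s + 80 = (s - 5)*(s^2 - 16) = (s - 5)*(s + 4)*(s - 4)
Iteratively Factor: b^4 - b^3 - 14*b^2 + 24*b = (b + 4)*(b^3 - 5*b^2 + 6*b) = (b - 2)*(b + 4)*(b^2 - 3*b) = b*(b - 2)*(b + 4)*(b - 3)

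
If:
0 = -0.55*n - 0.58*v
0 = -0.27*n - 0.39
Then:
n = -1.44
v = 1.37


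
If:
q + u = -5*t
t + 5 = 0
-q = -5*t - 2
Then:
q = -23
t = -5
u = 48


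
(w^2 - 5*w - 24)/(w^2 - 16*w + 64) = (w + 3)/(w - 8)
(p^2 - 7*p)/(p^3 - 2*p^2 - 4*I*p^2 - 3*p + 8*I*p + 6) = p*(p - 7)/(p^3 - 2*p^2*(1 + 2*I) + p*(-3 + 8*I) + 6)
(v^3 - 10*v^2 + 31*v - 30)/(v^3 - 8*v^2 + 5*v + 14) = (v^2 - 8*v + 15)/(v^2 - 6*v - 7)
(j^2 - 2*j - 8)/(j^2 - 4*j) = (j + 2)/j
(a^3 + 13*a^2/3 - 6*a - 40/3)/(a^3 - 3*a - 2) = (3*a^2 + 19*a + 20)/(3*(a^2 + 2*a + 1))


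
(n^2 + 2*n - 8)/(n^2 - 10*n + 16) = (n + 4)/(n - 8)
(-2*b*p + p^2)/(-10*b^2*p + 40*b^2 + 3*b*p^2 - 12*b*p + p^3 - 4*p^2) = p/(5*b*p - 20*b + p^2 - 4*p)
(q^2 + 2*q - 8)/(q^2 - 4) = (q + 4)/(q + 2)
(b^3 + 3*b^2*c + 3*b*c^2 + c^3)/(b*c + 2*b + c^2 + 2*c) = (b^2 + 2*b*c + c^2)/(c + 2)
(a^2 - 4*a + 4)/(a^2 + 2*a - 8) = (a - 2)/(a + 4)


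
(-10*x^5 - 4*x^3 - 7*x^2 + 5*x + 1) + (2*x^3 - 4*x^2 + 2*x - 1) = -10*x^5 - 2*x^3 - 11*x^2 + 7*x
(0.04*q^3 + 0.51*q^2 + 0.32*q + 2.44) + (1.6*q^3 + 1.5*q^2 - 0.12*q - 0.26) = 1.64*q^3 + 2.01*q^2 + 0.2*q + 2.18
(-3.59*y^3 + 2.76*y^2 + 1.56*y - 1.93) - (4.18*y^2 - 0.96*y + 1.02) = -3.59*y^3 - 1.42*y^2 + 2.52*y - 2.95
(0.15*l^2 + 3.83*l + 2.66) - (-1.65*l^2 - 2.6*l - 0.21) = 1.8*l^2 + 6.43*l + 2.87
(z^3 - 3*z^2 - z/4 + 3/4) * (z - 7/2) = z^4 - 13*z^3/2 + 41*z^2/4 + 13*z/8 - 21/8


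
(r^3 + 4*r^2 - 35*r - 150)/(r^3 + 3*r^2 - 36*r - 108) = (r^2 + 10*r + 25)/(r^2 + 9*r + 18)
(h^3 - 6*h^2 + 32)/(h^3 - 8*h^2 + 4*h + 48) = (h - 4)/(h - 6)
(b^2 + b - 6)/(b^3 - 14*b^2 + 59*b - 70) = (b + 3)/(b^2 - 12*b + 35)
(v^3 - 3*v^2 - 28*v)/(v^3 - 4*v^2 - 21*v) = (v + 4)/(v + 3)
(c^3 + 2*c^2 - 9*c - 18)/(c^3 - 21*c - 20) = (-c^3 - 2*c^2 + 9*c + 18)/(-c^3 + 21*c + 20)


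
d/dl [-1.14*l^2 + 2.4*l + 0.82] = 2.4 - 2.28*l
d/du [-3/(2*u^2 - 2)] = 3*u/(u^2 - 1)^2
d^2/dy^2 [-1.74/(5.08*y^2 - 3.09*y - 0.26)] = (-89.806272*y^2 + 54.626256*y + 1.74*(10.16*y - 3.09)*(20.32*y - 6.18) + 4.596384)/(-5.08*y^2 + 3.09*y + 0.26)^3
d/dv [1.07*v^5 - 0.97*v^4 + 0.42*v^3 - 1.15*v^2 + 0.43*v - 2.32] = 5.35*v^4 - 3.88*v^3 + 1.26*v^2 - 2.3*v + 0.43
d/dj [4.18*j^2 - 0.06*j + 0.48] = 8.36*j - 0.06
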